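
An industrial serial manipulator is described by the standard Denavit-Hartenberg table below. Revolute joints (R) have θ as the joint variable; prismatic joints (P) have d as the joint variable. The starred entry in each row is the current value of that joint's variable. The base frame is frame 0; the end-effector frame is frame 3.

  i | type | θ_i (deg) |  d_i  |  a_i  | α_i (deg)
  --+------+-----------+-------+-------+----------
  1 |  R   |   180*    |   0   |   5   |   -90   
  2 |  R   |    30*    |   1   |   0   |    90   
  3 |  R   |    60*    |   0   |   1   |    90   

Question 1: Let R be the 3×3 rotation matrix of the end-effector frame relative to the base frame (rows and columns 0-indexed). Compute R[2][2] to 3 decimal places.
End-effector z-axis (col 2 of R) = (-0.7500,0.5000,-0.4330)
R[2][2] = -0.4330

-0.433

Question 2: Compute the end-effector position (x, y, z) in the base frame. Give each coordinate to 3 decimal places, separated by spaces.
after link 1: o_1 = (-5.0000, 0.0000, 0.0000)
after link 2: o_2 = (-5.0000, -1.0000, 0.0000)
after link 3: o_3 = (-5.4330, -1.8660, -0.2500)

-5.433 -1.866 -0.250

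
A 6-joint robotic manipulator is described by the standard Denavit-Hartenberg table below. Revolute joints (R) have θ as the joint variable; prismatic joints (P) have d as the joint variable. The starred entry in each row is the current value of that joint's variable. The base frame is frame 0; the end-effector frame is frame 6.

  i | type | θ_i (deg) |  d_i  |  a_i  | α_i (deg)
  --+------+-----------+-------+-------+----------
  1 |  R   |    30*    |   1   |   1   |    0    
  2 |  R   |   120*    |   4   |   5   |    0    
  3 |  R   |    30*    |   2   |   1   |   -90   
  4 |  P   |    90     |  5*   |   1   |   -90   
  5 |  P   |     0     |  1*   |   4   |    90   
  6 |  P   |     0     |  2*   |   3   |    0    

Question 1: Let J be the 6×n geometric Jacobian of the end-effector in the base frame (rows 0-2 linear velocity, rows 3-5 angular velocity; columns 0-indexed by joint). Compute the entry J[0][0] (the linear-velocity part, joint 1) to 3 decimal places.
axis z_0 = ẑ; lever o_n−o_0 = (-3.4641,-4.0000,-1.0000)
cross product → J_v[:, 0] = (4.0000,-3.4641,0.0000)
J_ω[:, 0] = z_0
entry J[0][0] = 4.0000

4.000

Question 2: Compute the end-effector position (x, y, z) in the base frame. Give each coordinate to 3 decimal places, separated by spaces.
after link 1: o_1 = (0.8660, 0.5000, 1.0000)
after link 2: o_2 = (-3.4641, 3.0000, 5.0000)
after link 3: o_3 = (-4.4641, 3.0000, 7.0000)
after link 4: o_4 = (-4.4641, -2.0000, 6.0000)
after link 5: o_5 = (-3.4641, -2.0000, 2.0000)
after link 6: o_6 = (-3.4641, -4.0000, -1.0000)

-3.464 -4.000 -1.000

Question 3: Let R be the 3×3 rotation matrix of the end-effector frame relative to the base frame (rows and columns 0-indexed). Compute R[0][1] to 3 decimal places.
End-effector y-axis (col 1 of R) = (1.0000,-0.0000,-0.0000)
R[0][1] = 1.0000

1.000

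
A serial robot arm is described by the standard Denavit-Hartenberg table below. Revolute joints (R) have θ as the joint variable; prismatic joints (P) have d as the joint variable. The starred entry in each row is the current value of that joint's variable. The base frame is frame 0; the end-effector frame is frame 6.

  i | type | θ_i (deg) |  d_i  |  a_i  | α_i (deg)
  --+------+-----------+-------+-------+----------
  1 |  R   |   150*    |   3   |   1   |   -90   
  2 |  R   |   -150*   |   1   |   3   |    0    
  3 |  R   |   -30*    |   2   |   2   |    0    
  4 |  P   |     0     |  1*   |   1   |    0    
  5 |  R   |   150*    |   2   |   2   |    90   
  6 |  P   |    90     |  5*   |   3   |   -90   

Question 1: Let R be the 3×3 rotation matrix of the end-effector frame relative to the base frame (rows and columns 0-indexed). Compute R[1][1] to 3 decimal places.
End-effector y-axis (col 1 of R) = (-0.4330,0.2500,-0.8660)
R[1][1] = 0.2500

0.250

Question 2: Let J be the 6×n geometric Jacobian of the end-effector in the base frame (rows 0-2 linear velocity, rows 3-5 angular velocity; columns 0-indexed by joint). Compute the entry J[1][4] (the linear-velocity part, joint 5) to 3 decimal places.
axis z_4 = (-0.5000,-0.8660,0.0000); lever o_n−o_4 = (-1.8349,-4.7141,5.3301)
cross product → J_v[:, 4] = (-4.6160,2.6651,0.7679)
J_ω[:, 4] = z_4
entry J[1][4] = 2.6651

2.665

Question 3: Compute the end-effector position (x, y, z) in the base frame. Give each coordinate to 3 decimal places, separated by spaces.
after link 1: o_1 = (-0.8660, 0.5000, 3.0000)
after link 2: o_2 = (0.8840, -1.6651, 4.5000)
after link 3: o_3 = (1.6160, -4.3971, 4.5000)
after link 4: o_4 = (1.9821, -5.7631, 4.5000)
after link 5: o_5 = (-0.5179, -6.6292, 5.5000)
after link 6: o_6 = (0.1471, -10.4772, 9.8301)

0.147 -10.477 9.830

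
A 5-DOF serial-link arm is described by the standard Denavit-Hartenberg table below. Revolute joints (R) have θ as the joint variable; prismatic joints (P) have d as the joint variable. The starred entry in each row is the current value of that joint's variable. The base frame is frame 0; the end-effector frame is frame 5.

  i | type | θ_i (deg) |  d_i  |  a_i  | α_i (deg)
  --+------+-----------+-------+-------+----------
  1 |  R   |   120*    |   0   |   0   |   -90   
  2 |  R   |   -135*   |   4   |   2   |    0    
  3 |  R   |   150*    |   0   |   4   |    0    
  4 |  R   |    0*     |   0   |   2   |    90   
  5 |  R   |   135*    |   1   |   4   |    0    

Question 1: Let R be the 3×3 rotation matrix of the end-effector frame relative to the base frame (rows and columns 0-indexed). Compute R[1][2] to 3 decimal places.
End-effector z-axis (col 2 of R) = (-0.1294,0.2241,0.9659)
R[1][2] = 0.2241

0.224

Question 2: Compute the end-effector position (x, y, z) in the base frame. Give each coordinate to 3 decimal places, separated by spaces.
after link 1: o_1 = (0.0000, 0.0000, 0.0000)
after link 2: o_2 = (-2.7570, -3.2247, 1.4142)
after link 3: o_3 = (-4.6888, 0.1213, 0.3789)
after link 4: o_4 = (-5.6548, 1.7944, -0.1387)
after link 5: o_5 = (-6.8676, -1.7617, 1.5593)

-6.868 -1.762 1.559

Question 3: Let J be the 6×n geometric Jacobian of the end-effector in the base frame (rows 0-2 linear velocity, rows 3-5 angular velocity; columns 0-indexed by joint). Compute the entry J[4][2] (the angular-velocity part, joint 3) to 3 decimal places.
-0.500

axis z_2 = (-0.8660,-0.5000,0.0000); lever o_n−o_2 = (-4.1107,1.4630,0.1451)
cross product → J_v[:, 2] = (-0.0725,0.1256,-3.3223)
J_ω[:, 2] = z_2
entry J[4][2] = -0.5000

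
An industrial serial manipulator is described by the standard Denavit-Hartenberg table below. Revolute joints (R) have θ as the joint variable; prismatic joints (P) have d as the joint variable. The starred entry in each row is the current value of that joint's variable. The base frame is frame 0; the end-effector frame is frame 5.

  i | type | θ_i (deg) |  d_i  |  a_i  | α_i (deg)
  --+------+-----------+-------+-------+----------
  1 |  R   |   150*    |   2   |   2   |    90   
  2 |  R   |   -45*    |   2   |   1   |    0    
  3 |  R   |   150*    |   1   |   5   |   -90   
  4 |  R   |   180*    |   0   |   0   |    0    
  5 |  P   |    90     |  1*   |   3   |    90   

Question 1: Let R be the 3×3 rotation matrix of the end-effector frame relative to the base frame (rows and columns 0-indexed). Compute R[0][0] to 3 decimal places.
0.500

End-effector x-axis (col 0 of R) = (0.5000,0.8660,-0.0000)
R[0][0] = 0.5000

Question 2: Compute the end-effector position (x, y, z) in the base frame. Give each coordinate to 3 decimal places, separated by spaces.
2.613 5.420 5.864

after link 1: o_1 = (-1.7321, 1.0000, 2.0000)
after link 2: o_2 = (-1.3444, 3.0856, 1.2929)
after link 3: o_3 = (0.2763, 3.3046, 6.1225)
after link 4: o_4 = (0.2763, 3.3046, 6.1225)
after link 5: o_5 = (2.6128, 5.4197, 5.8637)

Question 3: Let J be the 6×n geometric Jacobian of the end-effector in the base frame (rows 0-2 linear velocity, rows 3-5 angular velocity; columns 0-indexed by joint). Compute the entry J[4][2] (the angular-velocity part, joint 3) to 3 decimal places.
0.866

axis z_2 = (0.5000,0.8660,0.0000); lever o_n−o_2 = (3.9572,2.3341,4.5708)
cross product → J_v[:, 2] = (3.9584,-2.2854,-2.2600)
J_ω[:, 2] = z_2
entry J[4][2] = 0.8660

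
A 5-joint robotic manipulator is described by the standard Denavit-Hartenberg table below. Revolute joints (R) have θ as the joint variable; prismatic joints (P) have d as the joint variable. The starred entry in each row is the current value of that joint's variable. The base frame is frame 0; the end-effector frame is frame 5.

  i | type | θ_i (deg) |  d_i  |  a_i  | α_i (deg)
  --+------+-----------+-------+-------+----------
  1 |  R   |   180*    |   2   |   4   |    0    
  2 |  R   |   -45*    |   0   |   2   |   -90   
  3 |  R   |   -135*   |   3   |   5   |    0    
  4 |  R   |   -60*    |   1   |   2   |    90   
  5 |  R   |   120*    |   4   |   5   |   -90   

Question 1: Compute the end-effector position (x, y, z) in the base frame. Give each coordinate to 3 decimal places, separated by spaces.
after link 1: o_1 = (-4.0000, 0.0000, 2.0000)
after link 2: o_2 = (-5.4142, 1.4142, 2.0000)
after link 3: o_3 = (-5.0355, -3.2071, 5.5355)
after link 4: o_4 = (-4.3766, -5.2802, 5.0179)
after link 5: o_5 = (-9.8781, -5.9025, 1.8012)

-9.878 -5.903 1.801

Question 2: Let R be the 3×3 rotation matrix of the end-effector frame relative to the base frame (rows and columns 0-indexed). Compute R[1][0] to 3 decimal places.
End-effector x-axis (col 0 of R) = (-0.9539,-0.2709,0.1294)
R[1][0] = -0.2709

-0.271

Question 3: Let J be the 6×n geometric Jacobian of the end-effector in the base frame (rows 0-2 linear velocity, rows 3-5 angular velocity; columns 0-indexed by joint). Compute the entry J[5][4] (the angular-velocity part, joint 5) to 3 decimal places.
-0.966

axis z_4 = (-0.1830,0.1830,-0.9659); lever o_n−o_4 = (-5.5014,-0.6223,-3.2167)
cross product → J_v[:, 4] = (-1.1898,4.7253,1.1207)
J_ω[:, 4] = z_4
entry J[5][4] = -0.9659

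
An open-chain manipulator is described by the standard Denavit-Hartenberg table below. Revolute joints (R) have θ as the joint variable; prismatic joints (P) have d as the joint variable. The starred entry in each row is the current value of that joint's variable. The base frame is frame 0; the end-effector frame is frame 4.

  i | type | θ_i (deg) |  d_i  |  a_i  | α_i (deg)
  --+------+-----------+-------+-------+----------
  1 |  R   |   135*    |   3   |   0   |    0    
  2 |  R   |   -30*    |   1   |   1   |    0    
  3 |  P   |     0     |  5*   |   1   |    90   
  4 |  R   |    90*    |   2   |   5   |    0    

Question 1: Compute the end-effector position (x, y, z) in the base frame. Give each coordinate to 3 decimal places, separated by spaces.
after link 1: o_1 = (0.0000, 0.0000, 3.0000)
after link 2: o_2 = (-0.2588, 0.9659, 4.0000)
after link 3: o_3 = (-0.5176, 1.9319, 9.0000)
after link 4: o_4 = (1.4142, 2.4495, 14.0000)

1.414 2.449 14.000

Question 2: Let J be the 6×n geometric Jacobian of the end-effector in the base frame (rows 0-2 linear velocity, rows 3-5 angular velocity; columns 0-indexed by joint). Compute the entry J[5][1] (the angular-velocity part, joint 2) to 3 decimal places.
1.000

axis z_1 = (0.0000,0.0000,1.0000); lever o_n−o_1 = (1.4142,2.4495,11.0000)
cross product → J_v[:, 1] = (-2.4495,1.4142,0.0000)
J_ω[:, 1] = z_1
entry J[5][1] = 1.0000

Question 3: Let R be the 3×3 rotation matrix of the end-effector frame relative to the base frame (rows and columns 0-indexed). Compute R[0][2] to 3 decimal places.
End-effector z-axis (col 2 of R) = (0.9659,0.2588,0.0000)
R[0][2] = 0.9659

0.966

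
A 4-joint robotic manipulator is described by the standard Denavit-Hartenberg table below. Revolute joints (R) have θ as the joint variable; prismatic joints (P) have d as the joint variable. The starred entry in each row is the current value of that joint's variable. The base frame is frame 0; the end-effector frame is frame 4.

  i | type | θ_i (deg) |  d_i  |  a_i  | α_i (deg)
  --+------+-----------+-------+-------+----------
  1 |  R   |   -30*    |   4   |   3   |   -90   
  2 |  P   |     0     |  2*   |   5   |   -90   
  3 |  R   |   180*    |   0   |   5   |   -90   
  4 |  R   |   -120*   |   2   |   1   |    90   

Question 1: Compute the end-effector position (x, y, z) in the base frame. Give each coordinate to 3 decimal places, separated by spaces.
after link 1: o_1 = (2.5981, -1.5000, 4.0000)
after link 2: o_2 = (7.9282, -2.2679, 4.0000)
after link 3: o_3 = (3.5981, 0.2321, 4.0000)
after link 4: o_4 = (5.0311, 1.7141, 3.1340)

5.031 1.714 3.134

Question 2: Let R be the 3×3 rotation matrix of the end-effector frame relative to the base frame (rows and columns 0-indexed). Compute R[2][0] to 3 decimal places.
-0.866

End-effector x-axis (col 0 of R) = (0.4330,-0.2500,-0.8660)
R[2][0] = -0.8660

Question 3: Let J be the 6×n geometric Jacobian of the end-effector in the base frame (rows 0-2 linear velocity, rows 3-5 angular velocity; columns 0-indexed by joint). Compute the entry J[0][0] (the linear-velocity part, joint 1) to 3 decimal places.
-1.714

axis z_0 = ẑ; lever o_n−o_0 = (5.0311,1.7141,3.1340)
cross product → J_v[:, 0] = (-1.7141,5.0311,0.0000)
J_ω[:, 0] = z_0
entry J[0][0] = -1.7141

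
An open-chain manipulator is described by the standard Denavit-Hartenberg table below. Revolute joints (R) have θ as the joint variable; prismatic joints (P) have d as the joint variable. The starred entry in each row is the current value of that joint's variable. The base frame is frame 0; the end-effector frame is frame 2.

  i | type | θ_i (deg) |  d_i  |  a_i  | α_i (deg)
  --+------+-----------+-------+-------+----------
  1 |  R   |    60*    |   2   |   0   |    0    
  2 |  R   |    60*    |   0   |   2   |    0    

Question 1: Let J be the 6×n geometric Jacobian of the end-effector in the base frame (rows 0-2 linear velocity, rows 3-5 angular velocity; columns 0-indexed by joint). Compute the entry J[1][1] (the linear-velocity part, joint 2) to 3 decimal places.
axis z_1 = (0.0000,0.0000,1.0000); lever o_n−o_1 = (-1.0000,1.7321,0.0000)
cross product → J_v[:, 1] = (-1.7321,-1.0000,0.0000)
J_ω[:, 1] = z_1
entry J[1][1] = -1.0000

-1.000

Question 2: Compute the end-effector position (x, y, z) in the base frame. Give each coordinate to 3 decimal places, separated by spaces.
after link 1: o_1 = (0.0000, 0.0000, 2.0000)
after link 2: o_2 = (-1.0000, 1.7321, 2.0000)

-1.000 1.732 2.000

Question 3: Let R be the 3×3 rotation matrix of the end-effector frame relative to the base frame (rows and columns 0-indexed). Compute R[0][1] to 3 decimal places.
-0.866

End-effector y-axis (col 1 of R) = (-0.8660,-0.5000,0.0000)
R[0][1] = -0.8660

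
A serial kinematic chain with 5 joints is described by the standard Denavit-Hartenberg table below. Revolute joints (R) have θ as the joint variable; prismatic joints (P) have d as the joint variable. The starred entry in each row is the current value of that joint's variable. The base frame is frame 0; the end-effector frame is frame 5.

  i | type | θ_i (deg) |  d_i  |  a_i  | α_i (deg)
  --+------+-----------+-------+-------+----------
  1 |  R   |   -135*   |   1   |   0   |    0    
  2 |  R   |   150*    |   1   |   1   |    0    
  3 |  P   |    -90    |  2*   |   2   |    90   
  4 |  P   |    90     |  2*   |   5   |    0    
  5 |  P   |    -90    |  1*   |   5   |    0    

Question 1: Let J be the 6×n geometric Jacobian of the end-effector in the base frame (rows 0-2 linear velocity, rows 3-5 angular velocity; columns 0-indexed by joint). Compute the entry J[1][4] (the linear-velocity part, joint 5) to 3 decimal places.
prismatic axis z_4 = (-0.9659,-0.2588,0.0000)
J_v[:, 4] = z_4; J_ω[:, 4] = (0,0,0)
entry J[1][4] = -0.2588

-0.259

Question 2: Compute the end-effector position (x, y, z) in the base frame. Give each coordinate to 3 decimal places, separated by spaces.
-0.120 -7.279 9.000

after link 1: o_1 = (0.0000, 0.0000, 1.0000)
after link 2: o_2 = (0.9659, 0.2588, 2.0000)
after link 3: o_3 = (1.4836, -1.6730, 4.0000)
after link 4: o_4 = (-0.4483, -2.1907, 9.0000)
after link 5: o_5 = (-0.1201, -7.2791, 9.0000)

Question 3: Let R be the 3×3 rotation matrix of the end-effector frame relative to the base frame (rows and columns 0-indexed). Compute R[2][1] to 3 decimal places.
End-effector y-axis (col 1 of R) = (0.0000,0.0000,1.0000)
R[2][1] = 1.0000

1.000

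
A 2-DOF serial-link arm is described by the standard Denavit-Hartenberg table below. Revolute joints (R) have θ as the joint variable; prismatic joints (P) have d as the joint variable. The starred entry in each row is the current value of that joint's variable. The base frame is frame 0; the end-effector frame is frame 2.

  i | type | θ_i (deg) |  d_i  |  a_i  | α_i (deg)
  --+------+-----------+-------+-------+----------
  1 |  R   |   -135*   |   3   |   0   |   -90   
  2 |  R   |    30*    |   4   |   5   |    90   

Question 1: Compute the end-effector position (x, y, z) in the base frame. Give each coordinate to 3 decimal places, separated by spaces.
-0.233 -5.890 0.500

after link 1: o_1 = (0.0000, 0.0000, 3.0000)
after link 2: o_2 = (-0.2334, -5.8903, 0.5000)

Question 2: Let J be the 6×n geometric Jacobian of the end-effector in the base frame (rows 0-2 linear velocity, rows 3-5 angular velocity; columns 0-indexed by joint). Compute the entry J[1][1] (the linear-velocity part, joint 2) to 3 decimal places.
1.768

axis z_1 = (0.7071,-0.7071,0.0000); lever o_n−o_1 = (-0.2334,-5.8903,-2.5000)
cross product → J_v[:, 1] = (1.7678,1.7678,-4.3301)
J_ω[:, 1] = z_1
entry J[1][1] = 1.7678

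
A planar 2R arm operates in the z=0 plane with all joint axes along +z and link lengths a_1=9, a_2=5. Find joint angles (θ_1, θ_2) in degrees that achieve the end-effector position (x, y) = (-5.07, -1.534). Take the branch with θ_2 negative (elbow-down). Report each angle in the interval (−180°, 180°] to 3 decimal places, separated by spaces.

cos θ_2 = (28.0581−9²−5²)/(2·9·5) = -0.8660; θ_2 = -149.9996° (elbow-down)
β = atan2(-1.5340,-5.0700) = -163.1661°; ψ = atan2(-2.5000,4.6699) = -28.1624°
θ_1 = β − ψ = -135.0036°

-135.004 -150.000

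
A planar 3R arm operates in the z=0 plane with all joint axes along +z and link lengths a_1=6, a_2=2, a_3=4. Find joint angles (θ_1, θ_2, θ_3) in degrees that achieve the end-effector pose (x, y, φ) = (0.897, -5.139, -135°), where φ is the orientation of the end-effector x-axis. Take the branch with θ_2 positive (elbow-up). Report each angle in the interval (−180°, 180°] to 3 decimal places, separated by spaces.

wrist centre = target − a_3·(cos φ, sin φ) = (3.7254, -2.3106)
cos θ_2 = (19.2176−6²−2²)/(2·6·2) = -0.8659; θ_2 = 149.9897° (elbow-up)
β = atan2(-2.3106,3.7254) = -31.8079°; ψ = atan2(1.0003,4.2681) = 13.1902°
θ_1 = β − ψ = -44.9981°
θ_3 = φ − θ_1 − θ_2 = 120.0084° (wrapped to (-180°,180°])

-44.998 149.990 120.008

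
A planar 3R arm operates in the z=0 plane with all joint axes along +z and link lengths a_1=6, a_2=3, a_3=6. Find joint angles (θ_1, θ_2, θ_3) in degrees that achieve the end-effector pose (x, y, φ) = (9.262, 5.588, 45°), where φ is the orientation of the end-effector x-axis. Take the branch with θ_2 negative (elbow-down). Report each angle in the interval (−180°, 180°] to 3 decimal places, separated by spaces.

wrist centre = target − a_3·(cos φ, sin φ) = (5.0194, 1.3454)
cos θ_2 = (27.0040−6²−3²)/(2·6·3) = -0.4999; θ_2 = -119.9927° (elbow-down)
β = atan2(1.3454,5.0194) = 15.0045°; ψ = atan2(-2.5983,4.5003) = -30.0000°
θ_1 = β − ψ = 45.0045°
θ_3 = φ − θ_1 − θ_2 = 119.9882° (wrapped to (-180°,180°])

45.005 -119.993 119.988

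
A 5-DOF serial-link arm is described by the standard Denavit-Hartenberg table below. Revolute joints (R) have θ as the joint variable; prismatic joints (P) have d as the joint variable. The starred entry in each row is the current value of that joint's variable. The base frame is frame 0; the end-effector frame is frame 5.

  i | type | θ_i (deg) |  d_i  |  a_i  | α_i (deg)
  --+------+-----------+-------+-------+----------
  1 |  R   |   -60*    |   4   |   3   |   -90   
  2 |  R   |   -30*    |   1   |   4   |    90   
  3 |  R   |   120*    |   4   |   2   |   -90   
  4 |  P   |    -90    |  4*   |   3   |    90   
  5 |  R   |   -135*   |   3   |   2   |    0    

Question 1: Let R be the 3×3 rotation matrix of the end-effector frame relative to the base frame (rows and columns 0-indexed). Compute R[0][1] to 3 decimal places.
End-effector y-axis (col 1 of R) = (0.3946,0.0237,0.9186)
R[0][1] = 0.3946

0.395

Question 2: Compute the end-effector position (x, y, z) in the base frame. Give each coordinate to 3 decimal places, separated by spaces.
0.079 -2.454 9.968

after link 1: o_1 = (1.5000, -2.5981, 4.0000)
after link 2: o_2 = (4.0981, -5.0981, 6.0000)
after link 3: o_3 = (4.1651, -1.7500, 8.9641)
after link 4: o_4 = (0.1830, 1.1471, 9.8301)
after link 5: o_5 = (0.0788, -2.4543, 9.9678)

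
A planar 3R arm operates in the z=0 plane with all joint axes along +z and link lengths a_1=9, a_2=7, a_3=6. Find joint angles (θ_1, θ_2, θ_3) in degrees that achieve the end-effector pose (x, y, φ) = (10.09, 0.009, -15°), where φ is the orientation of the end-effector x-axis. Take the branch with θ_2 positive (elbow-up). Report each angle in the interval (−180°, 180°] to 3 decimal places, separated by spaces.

wrist centre = target − a_3·(cos φ, sin φ) = (4.2944, 1.5619)
cos θ_2 = (20.8818−9²−7²)/(2·9·7) = -0.8660; θ_2 = 149.9991° (elbow-up)
β = atan2(1.5619,4.2944) = 19.9866°; ψ = atan2(3.5001,2.9379) = 49.9909°
θ_1 = β − ψ = -30.0043°
θ_3 = φ − θ_1 − θ_2 = -134.9948° (wrapped to (-180°,180°])

-30.004 149.999 -134.995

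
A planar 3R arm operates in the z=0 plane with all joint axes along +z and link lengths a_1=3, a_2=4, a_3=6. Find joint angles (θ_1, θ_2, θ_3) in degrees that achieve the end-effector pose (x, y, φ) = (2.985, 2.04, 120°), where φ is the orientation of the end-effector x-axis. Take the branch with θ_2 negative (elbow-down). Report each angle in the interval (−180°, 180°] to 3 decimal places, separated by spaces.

wrist centre = target − a_3·(cos φ, sin φ) = (5.9850, -3.1562)
cos θ_2 = (45.7815−3²−4²)/(2·3·4) = 0.8659; θ_2 = -30.0147° (elbow-down)
β = atan2(-3.1562,5.9850) = -27.8046°; ψ = atan2(-2.0009,6.4636) = -17.2006°
θ_1 = β − ψ = -10.6040°
θ_3 = φ − θ_1 − θ_2 = 160.6188° (wrapped to (-180°,180°])

-10.604 -30.015 160.619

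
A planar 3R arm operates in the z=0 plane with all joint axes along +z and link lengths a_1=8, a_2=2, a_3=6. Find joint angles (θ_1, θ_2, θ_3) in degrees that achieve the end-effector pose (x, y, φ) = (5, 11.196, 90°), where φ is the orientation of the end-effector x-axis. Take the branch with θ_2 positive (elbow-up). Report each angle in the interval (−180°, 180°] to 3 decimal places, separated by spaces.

wrist centre = target − a_3·(cos φ, sin φ) = (5.0000, 5.1960)
cos θ_2 = (51.9984−8²−2²)/(2·8·2) = -0.5000; θ_2 = 120.0033° (elbow-up)
β = atan2(5.1960,5.0000) = 46.1013°; ψ = atan2(1.7320,6.9999) = 13.8976°
θ_1 = β − ψ = 32.2036°
θ_3 = φ − θ_1 − θ_2 = -62.2069° (wrapped to (-180°,180°])

32.204 120.003 -62.207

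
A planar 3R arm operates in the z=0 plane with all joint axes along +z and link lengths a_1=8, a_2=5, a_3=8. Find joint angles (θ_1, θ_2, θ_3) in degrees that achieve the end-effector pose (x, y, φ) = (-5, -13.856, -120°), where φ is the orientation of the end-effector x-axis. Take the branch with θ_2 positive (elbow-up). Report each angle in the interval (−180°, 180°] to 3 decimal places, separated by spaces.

-136.427 120.005 -103.577

wrist centre = target − a_3·(cos φ, sin φ) = (-1.0000, -6.9278)
cos θ_2 = (48.9944−8²−5²)/(2·8·5) = -0.5001; θ_2 = 120.0047° (elbow-up)
β = atan2(-6.9278,-1.0000) = -98.2137°; ψ = atan2(4.3299,5.4996) = 38.2137°
θ_1 = β − ψ = -136.4274°
θ_3 = φ − θ_1 − θ_2 = -103.5773° (wrapped to (-180°,180°])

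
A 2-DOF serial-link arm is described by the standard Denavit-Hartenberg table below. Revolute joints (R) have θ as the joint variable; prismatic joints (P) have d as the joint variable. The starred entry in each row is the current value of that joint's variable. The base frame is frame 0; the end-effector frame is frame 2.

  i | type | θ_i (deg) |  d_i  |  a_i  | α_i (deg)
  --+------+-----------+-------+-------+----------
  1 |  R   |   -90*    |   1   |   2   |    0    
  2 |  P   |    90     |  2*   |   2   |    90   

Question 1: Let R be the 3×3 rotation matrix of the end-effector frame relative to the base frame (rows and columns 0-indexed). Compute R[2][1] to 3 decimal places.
1.000

End-effector y-axis (col 1 of R) = (0.0000,0.0000,1.0000)
R[2][1] = 1.0000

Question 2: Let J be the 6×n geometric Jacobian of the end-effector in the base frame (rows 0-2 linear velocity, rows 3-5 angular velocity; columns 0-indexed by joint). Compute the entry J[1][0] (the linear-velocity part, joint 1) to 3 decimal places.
2.000

axis z_0 = ẑ; lever o_n−o_0 = (2.0000,-2.0000,3.0000)
cross product → J_v[:, 0] = (2.0000,2.0000,-0.0000)
J_ω[:, 0] = z_0
entry J[1][0] = 2.0000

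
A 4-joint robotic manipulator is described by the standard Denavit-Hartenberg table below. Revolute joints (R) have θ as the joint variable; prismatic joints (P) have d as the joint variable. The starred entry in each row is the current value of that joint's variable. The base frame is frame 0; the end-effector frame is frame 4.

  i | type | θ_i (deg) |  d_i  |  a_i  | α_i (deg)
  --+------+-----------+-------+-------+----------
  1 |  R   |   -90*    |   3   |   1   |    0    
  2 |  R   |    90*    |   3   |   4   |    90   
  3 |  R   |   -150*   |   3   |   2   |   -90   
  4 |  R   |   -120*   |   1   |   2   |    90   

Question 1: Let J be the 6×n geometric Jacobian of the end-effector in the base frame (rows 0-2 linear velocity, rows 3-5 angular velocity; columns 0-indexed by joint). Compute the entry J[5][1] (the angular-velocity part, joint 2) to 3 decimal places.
axis z_1 = (0.0000,0.0000,1.0000); lever o_n−o_1 = (3.6340,-4.7321,1.6340)
cross product → J_v[:, 1] = (4.7321,3.6340,-0.0000)
J_ω[:, 1] = z_1
entry J[5][1] = 1.0000

1.000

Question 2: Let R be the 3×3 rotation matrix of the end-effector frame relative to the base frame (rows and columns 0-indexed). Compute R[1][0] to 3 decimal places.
End-effector x-axis (col 0 of R) = (0.4330,-0.8660,0.2500)
R[1][0] = -0.8660

-0.866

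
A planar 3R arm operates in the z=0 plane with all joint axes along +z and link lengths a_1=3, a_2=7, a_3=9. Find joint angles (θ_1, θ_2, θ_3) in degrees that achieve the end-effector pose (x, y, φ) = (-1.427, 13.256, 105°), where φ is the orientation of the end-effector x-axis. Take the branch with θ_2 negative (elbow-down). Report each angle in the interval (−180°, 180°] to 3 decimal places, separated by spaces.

-150.025 -149.986 45.010

wrist centre = target − a_3·(cos φ, sin φ) = (0.9024, 4.5627)
cos θ_2 = (21.6322−3²−7²)/(2·3·7) = -0.8659; θ_2 = -149.9856° (elbow-down)
β = atan2(4.5627,0.9024) = 78.8128°; ψ = atan2(-3.5015,-3.0613) = -131.1624°
θ_1 = β − ψ = 209.9753°
θ_3 = φ − θ_1 − θ_2 = 45.0104° (wrapped to (-180°,180°])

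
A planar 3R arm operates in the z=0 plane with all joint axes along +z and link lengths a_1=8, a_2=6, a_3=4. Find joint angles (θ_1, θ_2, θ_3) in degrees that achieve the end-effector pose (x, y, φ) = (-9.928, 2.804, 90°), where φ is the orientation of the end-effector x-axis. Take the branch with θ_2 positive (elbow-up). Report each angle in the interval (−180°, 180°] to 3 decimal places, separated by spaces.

149.998 90.003 -150.001

wrist centre = target − a_3·(cos φ, sin φ) = (-9.9280, -1.1960)
cos θ_2 = (99.9956−8²−6²)/(2·8·6) = -0.0000; θ_2 = 90.0026° (elbow-up)
β = atan2(-1.1960,-9.9280) = -173.1308°; ψ = atan2(6.0000,7.9997) = 36.8708°
θ_1 = β − ψ = -210.0017°
θ_3 = φ − θ_1 − θ_2 = -150.0010° (wrapped to (-180°,180°])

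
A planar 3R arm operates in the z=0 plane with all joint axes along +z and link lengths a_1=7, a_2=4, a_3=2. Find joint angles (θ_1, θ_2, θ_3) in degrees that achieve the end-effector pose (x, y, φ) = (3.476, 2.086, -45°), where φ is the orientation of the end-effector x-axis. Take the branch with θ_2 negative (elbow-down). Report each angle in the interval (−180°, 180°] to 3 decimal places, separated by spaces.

wrist centre = target − a_3·(cos φ, sin φ) = (2.0618, 3.5002)
cos θ_2 = (16.5025−7²−4²)/(2·7·4) = -0.8660; θ_2 = -150.0002° (elbow-down)
β = atan2(3.5002,2.0618) = 59.5000°; ψ = atan2(-2.0000,3.5359) = -29.4936°
θ_1 = β − ψ = 88.9935°
θ_3 = φ − θ_1 − θ_2 = 16.0067° (wrapped to (-180°,180°])

88.994 -150.000 16.007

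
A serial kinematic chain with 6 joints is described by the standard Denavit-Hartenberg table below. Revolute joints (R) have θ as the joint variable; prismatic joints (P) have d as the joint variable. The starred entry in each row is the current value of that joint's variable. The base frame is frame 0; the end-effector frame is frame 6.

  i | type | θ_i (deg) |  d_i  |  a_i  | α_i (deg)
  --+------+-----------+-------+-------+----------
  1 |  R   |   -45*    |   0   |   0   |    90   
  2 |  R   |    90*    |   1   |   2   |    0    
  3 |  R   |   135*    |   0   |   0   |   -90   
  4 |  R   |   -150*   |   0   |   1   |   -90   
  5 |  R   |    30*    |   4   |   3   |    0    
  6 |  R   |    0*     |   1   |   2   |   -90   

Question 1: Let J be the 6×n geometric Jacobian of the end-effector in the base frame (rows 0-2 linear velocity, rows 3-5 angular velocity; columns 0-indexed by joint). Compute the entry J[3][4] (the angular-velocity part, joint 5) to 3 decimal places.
-0.862

axis z_4 = (-0.8624,-0.3624,-0.3536); lever o_n−o_4 = (-5.2178,-3.9678,2.6517)
cross product → J_v[:, 4] = (-2.3637,4.1315,1.5309)
J_ω[:, 4] = z_4
entry J[3][4] = -0.8624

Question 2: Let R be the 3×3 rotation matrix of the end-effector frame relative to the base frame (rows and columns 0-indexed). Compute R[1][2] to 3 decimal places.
End-effector z-axis (col 2 of R) = (-0.4727,0.8263,0.3062)
R[1][2] = 0.8263

0.826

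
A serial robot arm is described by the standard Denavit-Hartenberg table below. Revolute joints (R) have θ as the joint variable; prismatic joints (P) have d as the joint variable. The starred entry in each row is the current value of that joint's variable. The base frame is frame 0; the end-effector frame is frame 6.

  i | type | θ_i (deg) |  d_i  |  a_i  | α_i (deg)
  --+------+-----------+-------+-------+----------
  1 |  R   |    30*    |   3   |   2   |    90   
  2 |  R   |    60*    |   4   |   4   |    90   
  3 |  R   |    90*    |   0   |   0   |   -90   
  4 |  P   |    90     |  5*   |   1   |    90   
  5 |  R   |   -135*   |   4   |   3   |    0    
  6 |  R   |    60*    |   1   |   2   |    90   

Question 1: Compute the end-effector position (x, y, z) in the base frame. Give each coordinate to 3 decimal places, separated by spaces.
8.007 -5.770 5.342

after link 1: o_1 = (1.7321, 1.0000, 3.0000)
after link 2: o_2 = (5.4641, -1.4641, 6.4641)
after link 3: o_3 = (5.4641, -1.4641, 6.4641)
after link 4: o_4 = (2.5490, -3.1471, 2.6340)
after link 5: o_5 = (7.0586, -5.1623, 3.4104)
after link 6: o_6 = (8.0069, -5.7695, 5.3423)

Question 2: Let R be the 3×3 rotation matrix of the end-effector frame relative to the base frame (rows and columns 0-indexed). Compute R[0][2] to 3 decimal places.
End-effector z-axis (col 2 of R) = (0.8365,0.4830,-0.2588)
R[0][2] = 0.8365

0.837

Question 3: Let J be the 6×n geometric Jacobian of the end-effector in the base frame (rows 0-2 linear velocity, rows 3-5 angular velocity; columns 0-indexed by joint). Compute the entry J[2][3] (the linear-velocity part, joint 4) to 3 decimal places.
prismatic axis z_3 = (-0.4330,-0.2500,-0.8660)
J_v[:, 3] = z_3; J_ω[:, 3] = (0,0,0)
entry J[2][3] = -0.8660

-0.866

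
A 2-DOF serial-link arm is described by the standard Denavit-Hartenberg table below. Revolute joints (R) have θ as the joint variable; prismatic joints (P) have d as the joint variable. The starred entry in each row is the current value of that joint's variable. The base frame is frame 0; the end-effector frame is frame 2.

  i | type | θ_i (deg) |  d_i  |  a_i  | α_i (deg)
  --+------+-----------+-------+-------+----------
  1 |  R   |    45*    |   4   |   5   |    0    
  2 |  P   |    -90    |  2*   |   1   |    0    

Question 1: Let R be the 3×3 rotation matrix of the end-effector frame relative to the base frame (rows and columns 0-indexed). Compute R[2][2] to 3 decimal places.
End-effector z-axis (col 2 of R) = (0.0000,0.0000,1.0000)
R[2][2] = 1.0000

1.000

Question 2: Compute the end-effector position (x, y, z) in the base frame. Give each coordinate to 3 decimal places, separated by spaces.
after link 1: o_1 = (3.5355, 3.5355, 4.0000)
after link 2: o_2 = (4.2426, 2.8284, 6.0000)

4.243 2.828 6.000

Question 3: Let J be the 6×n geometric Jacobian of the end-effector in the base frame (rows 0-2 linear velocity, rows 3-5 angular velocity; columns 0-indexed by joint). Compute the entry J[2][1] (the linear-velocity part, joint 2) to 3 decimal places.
1.000

prismatic axis z_1 = (0.0000,0.0000,1.0000)
J_v[:, 1] = z_1; J_ω[:, 1] = (0,0,0)
entry J[2][1] = 1.0000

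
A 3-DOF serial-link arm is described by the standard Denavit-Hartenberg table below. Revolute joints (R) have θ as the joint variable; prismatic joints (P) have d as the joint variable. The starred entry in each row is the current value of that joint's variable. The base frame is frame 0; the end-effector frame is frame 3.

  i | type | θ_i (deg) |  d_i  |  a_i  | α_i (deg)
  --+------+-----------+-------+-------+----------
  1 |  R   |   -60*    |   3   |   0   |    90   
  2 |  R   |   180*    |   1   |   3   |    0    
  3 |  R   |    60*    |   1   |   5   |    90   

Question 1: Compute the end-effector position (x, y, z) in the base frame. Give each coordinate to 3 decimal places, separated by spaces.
after link 1: o_1 = (0.0000, 0.0000, 3.0000)
after link 2: o_2 = (-2.3660, 2.0981, 3.0000)
after link 3: o_3 = (-4.4821, 3.7631, -1.3301)

-4.482 3.763 -1.330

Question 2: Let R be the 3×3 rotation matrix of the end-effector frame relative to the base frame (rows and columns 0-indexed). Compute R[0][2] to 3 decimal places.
End-effector z-axis (col 2 of R) = (-0.4330,0.7500,0.5000)
R[0][2] = -0.4330

-0.433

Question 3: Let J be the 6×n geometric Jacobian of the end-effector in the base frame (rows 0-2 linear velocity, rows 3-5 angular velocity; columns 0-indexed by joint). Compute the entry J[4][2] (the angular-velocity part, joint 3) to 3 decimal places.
-0.500

axis z_2 = (-0.8660,-0.5000,0.0000); lever o_n−o_2 = (-2.1160,1.6651,-4.3301)
cross product → J_v[:, 2] = (2.1651,-3.7500,-2.5000)
J_ω[:, 2] = z_2
entry J[4][2] = -0.5000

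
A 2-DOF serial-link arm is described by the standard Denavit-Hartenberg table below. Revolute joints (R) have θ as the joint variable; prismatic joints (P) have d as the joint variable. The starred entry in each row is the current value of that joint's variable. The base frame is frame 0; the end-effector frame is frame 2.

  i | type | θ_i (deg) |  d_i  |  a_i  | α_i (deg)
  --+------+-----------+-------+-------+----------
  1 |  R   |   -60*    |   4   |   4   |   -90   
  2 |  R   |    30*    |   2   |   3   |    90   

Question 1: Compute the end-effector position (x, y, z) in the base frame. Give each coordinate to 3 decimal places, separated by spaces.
after link 1: o_1 = (2.0000, -3.4641, 4.0000)
after link 2: o_2 = (5.0311, -4.7141, 2.5000)

5.031 -4.714 2.500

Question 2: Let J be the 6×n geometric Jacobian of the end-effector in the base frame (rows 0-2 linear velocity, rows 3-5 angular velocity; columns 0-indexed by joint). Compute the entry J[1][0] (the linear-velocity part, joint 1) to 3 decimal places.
5.031

axis z_0 = ẑ; lever o_n−o_0 = (5.0311,-4.7141,2.5000)
cross product → J_v[:, 0] = (4.7141,5.0311,-0.0000)
J_ω[:, 0] = z_0
entry J[1][0] = 5.0311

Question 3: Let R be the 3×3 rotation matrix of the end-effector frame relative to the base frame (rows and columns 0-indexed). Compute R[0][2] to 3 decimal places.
End-effector z-axis (col 2 of R) = (0.2500,-0.4330,0.8660)
R[0][2] = 0.2500

0.250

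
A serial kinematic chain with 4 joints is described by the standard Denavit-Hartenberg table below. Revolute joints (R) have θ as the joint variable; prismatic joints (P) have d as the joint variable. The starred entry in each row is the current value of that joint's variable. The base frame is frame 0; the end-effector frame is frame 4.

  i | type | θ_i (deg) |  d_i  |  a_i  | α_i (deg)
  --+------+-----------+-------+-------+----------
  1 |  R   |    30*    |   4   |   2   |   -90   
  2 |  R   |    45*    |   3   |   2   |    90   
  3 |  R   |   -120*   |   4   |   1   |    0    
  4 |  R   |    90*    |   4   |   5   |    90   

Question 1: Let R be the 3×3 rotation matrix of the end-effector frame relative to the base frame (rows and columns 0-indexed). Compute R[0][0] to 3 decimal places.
0.780

End-effector x-axis (col 0 of R) = (0.7803,-0.1268,-0.6124)
R[0][0] = 0.7803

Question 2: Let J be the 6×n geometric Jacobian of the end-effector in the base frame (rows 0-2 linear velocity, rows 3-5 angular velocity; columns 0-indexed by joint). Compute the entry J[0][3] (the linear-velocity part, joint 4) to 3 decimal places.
-0.634

axis z_3 = (0.6124,0.3536,0.7071); lever o_n−o_3 = (6.3511,0.7801,-0.2334)
cross product → J_v[:, 3] = (-0.6341,4.6339,-1.7678)
J_ω[:, 3] = z_3
entry J[0][3] = -0.6341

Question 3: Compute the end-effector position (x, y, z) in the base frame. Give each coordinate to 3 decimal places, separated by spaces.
after link 1: o_1 = (1.7321, 1.0000, 4.0000)
after link 2: o_2 = (1.4568, 4.3052, 2.5858)
after link 3: o_3 = (4.0331, 4.7926, 5.7678)
after link 4: o_4 = (10.3843, 5.5727, 5.5343)

10.384 5.573 5.534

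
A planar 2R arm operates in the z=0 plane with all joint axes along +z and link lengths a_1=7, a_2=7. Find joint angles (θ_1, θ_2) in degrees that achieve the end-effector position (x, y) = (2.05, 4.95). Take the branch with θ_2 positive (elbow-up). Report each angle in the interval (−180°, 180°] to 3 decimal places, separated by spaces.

0.004 134.999

cos θ_2 = (28.7050−7²−7²)/(2·7·7) = -0.7071; θ_2 = 134.9988° (elbow-up)
β = atan2(4.9500,2.0500) = 67.5035°; ψ = atan2(4.9499,2.0504) = 67.4994°
θ_1 = β − ψ = 0.0041°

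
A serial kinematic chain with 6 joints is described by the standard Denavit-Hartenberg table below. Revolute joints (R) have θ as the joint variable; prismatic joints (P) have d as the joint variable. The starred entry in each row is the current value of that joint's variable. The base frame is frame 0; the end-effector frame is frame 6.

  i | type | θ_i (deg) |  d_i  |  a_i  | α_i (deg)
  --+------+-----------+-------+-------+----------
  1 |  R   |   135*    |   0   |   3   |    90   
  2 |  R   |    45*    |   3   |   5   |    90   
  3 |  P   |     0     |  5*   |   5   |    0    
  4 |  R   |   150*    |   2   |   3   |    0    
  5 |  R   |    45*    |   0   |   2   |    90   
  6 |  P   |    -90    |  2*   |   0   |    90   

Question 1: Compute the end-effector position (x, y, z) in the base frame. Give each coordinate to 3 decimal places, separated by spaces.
after link 1: o_1 = (-2.1213, 2.1213, 0.0000)
after link 2: o_2 = (-2.5000, 6.7426, 3.5355)
after link 3: o_3 = (-7.5000, 11.7426, 3.5355)
after link 4: o_4 = (-6.1403, 12.5043, 0.2842)
after link 5: o_5 = (-5.5404, 11.1723, -1.0818)
after link 6: o_6 = (-3.9156, 12.2795, -1.4478)

-3.916 12.280 -1.448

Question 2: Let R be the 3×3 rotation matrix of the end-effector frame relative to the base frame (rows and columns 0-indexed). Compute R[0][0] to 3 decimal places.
0.500

End-effector x-axis (col 0 of R) = (0.5000,-0.5000,0.7071)
R[0][0] = 0.5000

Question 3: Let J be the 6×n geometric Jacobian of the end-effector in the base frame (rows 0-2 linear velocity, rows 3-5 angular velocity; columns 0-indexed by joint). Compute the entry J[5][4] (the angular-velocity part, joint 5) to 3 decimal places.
-0.707

axis z_4 = (-0.5000,0.5000,-0.7071); lever o_n−o_4 = (2.2247,-0.2247,-1.7321)
cross product → J_v[:, 4] = (-1.0249,-2.4392,-1.0000)
J_ω[:, 4] = z_4
entry J[5][4] = -0.7071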